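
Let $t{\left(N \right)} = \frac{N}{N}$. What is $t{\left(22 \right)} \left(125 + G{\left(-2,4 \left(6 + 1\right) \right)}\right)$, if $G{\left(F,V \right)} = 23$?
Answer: $148$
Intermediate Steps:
$t{\left(N \right)} = 1$
$t{\left(22 \right)} \left(125 + G{\left(-2,4 \left(6 + 1\right) \right)}\right) = 1 \left(125 + 23\right) = 1 \cdot 148 = 148$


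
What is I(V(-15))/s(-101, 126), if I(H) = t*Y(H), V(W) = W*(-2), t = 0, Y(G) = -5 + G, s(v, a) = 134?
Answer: 0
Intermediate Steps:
V(W) = -2*W
I(H) = 0 (I(H) = 0*(-5 + H) = 0)
I(V(-15))/s(-101, 126) = 0/134 = 0*(1/134) = 0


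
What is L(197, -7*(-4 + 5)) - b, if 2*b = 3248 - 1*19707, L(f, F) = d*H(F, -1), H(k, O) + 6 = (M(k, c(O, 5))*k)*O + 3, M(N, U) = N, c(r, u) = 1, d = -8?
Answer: 17291/2 ≈ 8645.5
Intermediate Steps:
H(k, O) = -3 + O*k² (H(k, O) = -6 + ((k*k)*O + 3) = -6 + (k²*O + 3) = -6 + (O*k² + 3) = -6 + (3 + O*k²) = -3 + O*k²)
L(f, F) = 24 + 8*F² (L(f, F) = -8*(-3 - F²) = 24 + 8*F²)
b = -16459/2 (b = (3248 - 1*19707)/2 = (3248 - 19707)/2 = (½)*(-16459) = -16459/2 ≈ -8229.5)
L(197, -7*(-4 + 5)) - b = (24 + 8*(-7*(-4 + 5))²) - 1*(-16459/2) = (24 + 8*(-7*1)²) + 16459/2 = (24 + 8*(-7)²) + 16459/2 = (24 + 8*49) + 16459/2 = (24 + 392) + 16459/2 = 416 + 16459/2 = 17291/2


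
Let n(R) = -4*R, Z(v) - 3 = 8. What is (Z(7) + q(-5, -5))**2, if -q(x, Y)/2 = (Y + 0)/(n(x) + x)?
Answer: 1225/9 ≈ 136.11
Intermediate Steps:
Z(v) = 11 (Z(v) = 3 + 8 = 11)
q(x, Y) = 2*Y/(3*x) (q(x, Y) = -2*(Y + 0)/(-4*x + x) = -2*Y/((-3*x)) = -2*Y*(-1/(3*x)) = -(-2)*Y/(3*x) = 2*Y/(3*x))
(Z(7) + q(-5, -5))**2 = (11 + (2/3)*(-5)/(-5))**2 = (11 + (2/3)*(-5)*(-1/5))**2 = (11 + 2/3)**2 = (35/3)**2 = 1225/9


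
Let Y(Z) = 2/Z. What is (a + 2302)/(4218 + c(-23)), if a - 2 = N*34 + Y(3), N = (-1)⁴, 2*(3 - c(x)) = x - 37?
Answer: 7016/12753 ≈ 0.55015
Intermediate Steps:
c(x) = 43/2 - x/2 (c(x) = 3 - (x - 37)/2 = 3 - (-37 + x)/2 = 3 + (37/2 - x/2) = 43/2 - x/2)
N = 1
a = 110/3 (a = 2 + (1*34 + 2/3) = 2 + (34 + 2*(⅓)) = 2 + (34 + ⅔) = 2 + 104/3 = 110/3 ≈ 36.667)
(a + 2302)/(4218 + c(-23)) = (110/3 + 2302)/(4218 + (43/2 - ½*(-23))) = 7016/(3*(4218 + (43/2 + 23/2))) = 7016/(3*(4218 + 33)) = (7016/3)/4251 = (7016/3)*(1/4251) = 7016/12753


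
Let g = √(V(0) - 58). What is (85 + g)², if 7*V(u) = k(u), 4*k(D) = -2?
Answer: (1190 + I*√11382)²/196 ≈ 7166.9 + 1295.5*I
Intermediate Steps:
k(D) = -½ (k(D) = (¼)*(-2) = -½)
V(u) = -1/14 (V(u) = (⅐)*(-½) = -1/14)
g = I*√11382/14 (g = √(-1/14 - 58) = √(-813/14) = I*√11382/14 ≈ 7.6205*I)
(85 + g)² = (85 + I*√11382/14)²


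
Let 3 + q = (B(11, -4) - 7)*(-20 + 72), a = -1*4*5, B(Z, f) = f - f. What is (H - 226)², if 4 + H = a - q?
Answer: 13689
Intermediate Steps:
B(Z, f) = 0
a = -20 (a = -4*5 = -20)
q = -367 (q = -3 + (0 - 7)*(-20 + 72) = -3 - 7*52 = -3 - 364 = -367)
H = 343 (H = -4 + (-20 - 1*(-367)) = -4 + (-20 + 367) = -4 + 347 = 343)
(H - 226)² = (343 - 226)² = 117² = 13689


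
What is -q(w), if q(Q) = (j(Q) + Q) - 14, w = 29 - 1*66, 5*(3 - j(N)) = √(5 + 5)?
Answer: 48 + √10/5 ≈ 48.632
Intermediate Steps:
j(N) = 3 - √10/5 (j(N) = 3 - √(5 + 5)/5 = 3 - √10/5)
w = -37 (w = 29 - 66 = -37)
q(Q) = -11 + Q - √10/5 (q(Q) = ((3 - √10/5) + Q) - 14 = (3 + Q - √10/5) - 14 = -11 + Q - √10/5)
-q(w) = -(-11 - 37 - √10/5) = -(-48 - √10/5) = 48 + √10/5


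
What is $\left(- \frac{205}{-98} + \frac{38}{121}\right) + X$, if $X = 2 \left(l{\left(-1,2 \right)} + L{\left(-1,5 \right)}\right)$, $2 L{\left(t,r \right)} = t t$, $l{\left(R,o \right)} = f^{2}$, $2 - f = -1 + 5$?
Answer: $\frac{135251}{11858} \approx 11.406$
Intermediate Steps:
$f = -2$ ($f = 2 - \left(-1 + 5\right) = 2 - 4 = -2$)
$l{\left(R,o \right)} = 4$ ($l{\left(R,o \right)} = \left(-2\right)^{2} = 4$)
$L{\left(t,r \right)} = \frac{t^{2}}{2}$ ($L{\left(t,r \right)} = \frac{t t}{2} = \frac{t^{2}}{2}$)
$X = 9$ ($X = 2 \left(4 + \frac{\left(-1\right)^{2}}{2}\right) = 2 \left(4 + \frac{1}{2} \cdot 1\right) = 2 \left(4 + \frac{1}{2}\right) = 2 \cdot \frac{9}{2} = 9$)
$\left(- \frac{205}{-98} + \frac{38}{121}\right) + X = \left(- \frac{205}{-98} + \frac{38}{121}\right) + 9 = \left(\left(-205\right) \left(- \frac{1}{98}\right) + 38 \cdot \frac{1}{121}\right) + 9 = \left(\frac{205}{98} + \frac{38}{121}\right) + 9 = \frac{28529}{11858} + 9 = \frac{135251}{11858}$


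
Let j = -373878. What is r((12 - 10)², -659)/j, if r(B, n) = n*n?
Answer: -434281/373878 ≈ -1.1616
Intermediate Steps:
r(B, n) = n²
r((12 - 10)², -659)/j = (-659)²/(-373878) = 434281*(-1/373878) = -434281/373878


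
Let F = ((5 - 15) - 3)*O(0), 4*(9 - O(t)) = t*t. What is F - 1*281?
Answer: -398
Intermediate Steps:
O(t) = 9 - t**2/4 (O(t) = 9 - t*t/4 = 9 - t**2/4)
F = -117 (F = ((5 - 15) - 3)*(9 - 1/4*0**2) = (-10 - 3)*(9 - 1/4*0) = -13*(9 + 0) = -13*9 = -117)
F - 1*281 = -117 - 1*281 = -117 - 281 = -398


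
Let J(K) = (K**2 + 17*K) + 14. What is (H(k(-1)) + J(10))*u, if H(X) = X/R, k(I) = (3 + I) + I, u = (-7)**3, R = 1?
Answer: -97755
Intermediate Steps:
u = -343
J(K) = 14 + K**2 + 17*K
k(I) = 3 + 2*I
H(X) = X (H(X) = X/1 = X*1 = X)
(H(k(-1)) + J(10))*u = ((3 + 2*(-1)) + (14 + 10**2 + 17*10))*(-343) = ((3 - 2) + (14 + 100 + 170))*(-343) = (1 + 284)*(-343) = 285*(-343) = -97755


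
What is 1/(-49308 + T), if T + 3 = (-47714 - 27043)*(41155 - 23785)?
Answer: -1/1298578401 ≈ -7.7007e-10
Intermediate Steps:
T = -1298529093 (T = -3 + (-47714 - 27043)*(41155 - 23785) = -3 - 74757*17370 = -3 - 1298529090 = -1298529093)
1/(-49308 + T) = 1/(-49308 - 1298529093) = 1/(-1298578401) = -1/1298578401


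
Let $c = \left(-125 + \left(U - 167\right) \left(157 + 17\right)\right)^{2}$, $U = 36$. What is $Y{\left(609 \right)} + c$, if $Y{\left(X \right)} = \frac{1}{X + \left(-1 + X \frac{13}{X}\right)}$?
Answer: $\frac{326199228382}{621} \approx 5.2528 \cdot 10^{8}$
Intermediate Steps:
$Y{\left(X \right)} = \frac{1}{12 + X}$ ($Y{\left(X \right)} = \frac{1}{X + \left(-1 + 13\right)} = \frac{1}{X + 12} = \frac{1}{12 + X}$)
$c = 525280561$ ($c = \left(-125 + \left(36 - 167\right) \left(157 + 17\right)\right)^{2} = \left(-125 - 22794\right)^{2} = \left(-22919\right)^{2} = 525280561$)
$Y{\left(609 \right)} + c = \frac{1}{12 + 609} + 525280561 = \frac{1}{621} + 525280561 = \frac{326199228382}{621}$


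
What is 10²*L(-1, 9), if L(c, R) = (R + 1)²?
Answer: 10000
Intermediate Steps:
L(c, R) = (1 + R)²
10²*L(-1, 9) = 10²*(1 + 9)² = 100*10² = 100*100 = 10000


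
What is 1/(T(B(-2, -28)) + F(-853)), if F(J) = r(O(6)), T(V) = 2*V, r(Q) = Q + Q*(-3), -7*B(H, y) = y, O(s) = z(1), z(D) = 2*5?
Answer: -1/12 ≈ -0.083333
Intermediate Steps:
z(D) = 10
O(s) = 10
B(H, y) = -y/7
r(Q) = -2*Q (r(Q) = Q - 3*Q = -2*Q)
F(J) = -20 (F(J) = -2*10 = -20)
1/(T(B(-2, -28)) + F(-853)) = 1/(2*(-1/7*(-28)) - 20) = 1/(2*4 - 20) = 1/(8 - 20) = 1/(-12) = -1/12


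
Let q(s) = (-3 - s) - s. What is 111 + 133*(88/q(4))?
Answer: -953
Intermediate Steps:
q(s) = -3 - 2*s
111 + 133*(88/q(4)) = 111 + 133*(88/(-3 - 2*4)) = 111 + 133*(88/(-3 - 8)) = 111 + 133*(88/(-11)) = 111 + 133*(88*(-1/11)) = 111 + 133*(-8) = 111 - 1064 = -953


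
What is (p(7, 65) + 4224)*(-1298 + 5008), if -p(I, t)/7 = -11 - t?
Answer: 17644760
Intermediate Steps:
p(I, t) = 77 + 7*t (p(I, t) = -7*(-11 - t) = 77 + 7*t)
(p(7, 65) + 4224)*(-1298 + 5008) = ((77 + 7*65) + 4224)*(-1298 + 5008) = ((77 + 455) + 4224)*3710 = (532 + 4224)*3710 = 4756*3710 = 17644760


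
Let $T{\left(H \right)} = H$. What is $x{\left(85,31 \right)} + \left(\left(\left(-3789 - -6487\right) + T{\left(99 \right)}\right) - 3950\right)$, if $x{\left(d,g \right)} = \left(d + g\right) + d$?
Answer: $-952$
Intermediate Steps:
$x{\left(d,g \right)} = g + 2 d$
$x{\left(85,31 \right)} + \left(\left(\left(-3789 - -6487\right) + T{\left(99 \right)}\right) - 3950\right) = \left(31 + 2 \cdot 85\right) + \left(\left(\left(-3789 - -6487\right) + 99\right) - 3950\right) = \left(31 + 170\right) + \left(\left(\left(-3789 + 6487\right) + 99\right) - 3950\right) = 201 + \left(\left(2698 + 99\right) - 3950\right) = 201 + \left(2797 - 3950\right) = 201 - 1153 = -952$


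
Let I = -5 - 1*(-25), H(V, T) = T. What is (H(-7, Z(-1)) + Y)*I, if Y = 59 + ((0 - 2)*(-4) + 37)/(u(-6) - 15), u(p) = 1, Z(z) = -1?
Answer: 7670/7 ≈ 1095.7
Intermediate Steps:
I = 20 (I = -5 + 25 = 20)
Y = 781/14 (Y = 59 + ((0 - 2)*(-4) + 37)/(1 - 15) = 59 + (-2*(-4) + 37)/(-14) = 59 + (8 + 37)*(-1/14) = 59 + 45*(-1/14) = 59 - 45/14 = 781/14 ≈ 55.786)
(H(-7, Z(-1)) + Y)*I = (-1 + 781/14)*20 = (767/14)*20 = 7670/7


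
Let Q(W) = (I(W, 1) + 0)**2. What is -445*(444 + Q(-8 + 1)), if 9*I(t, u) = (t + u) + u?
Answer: -16015105/81 ≈ -1.9772e+5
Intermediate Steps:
I(t, u) = t/9 + 2*u/9 (I(t, u) = ((t + u) + u)/9 = (t + 2*u)/9 = t/9 + 2*u/9)
Q(W) = (2/9 + W/9)**2 (Q(W) = ((W/9 + (2/9)*1) + 0)**2 = ((W/9 + 2/9) + 0)**2 = ((2/9 + W/9) + 0)**2 = (2/9 + W/9)**2)
-445*(444 + Q(-8 + 1)) = -445*(444 + (2 + (-8 + 1))**2/81) = -445*(444 + (2 - 7)**2/81) = -445*(444 + (1/81)*(-5)**2) = -445*(444 + (1/81)*25) = -445*(444 + 25/81) = -445*35989/81 = -16015105/81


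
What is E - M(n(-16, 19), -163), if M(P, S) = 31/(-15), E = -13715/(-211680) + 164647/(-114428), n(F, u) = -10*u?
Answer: 4193987269/6055529760 ≈ 0.69259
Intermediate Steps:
E = -1664154847/1211105952 (E = -13715*(-1/211680) + 164647*(-1/114428) = 2743/42336 - 164647/114428 = -1664154847/1211105952 ≈ -1.3741)
M(P, S) = -31/15 (M(P, S) = 31*(-1/15) = -31/15)
E - M(n(-16, 19), -163) = -1664154847/1211105952 - 1*(-31/15) = -1664154847/1211105952 + 31/15 = 4193987269/6055529760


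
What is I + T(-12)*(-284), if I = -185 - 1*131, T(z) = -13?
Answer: 3376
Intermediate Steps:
I = -316 (I = -185 - 131 = -316)
I + T(-12)*(-284) = -316 - 13*(-284) = -316 + 3692 = 3376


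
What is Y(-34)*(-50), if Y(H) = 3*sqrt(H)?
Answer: -150*I*sqrt(34) ≈ -874.64*I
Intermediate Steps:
Y(-34)*(-50) = (3*sqrt(-34))*(-50) = (3*(I*sqrt(34)))*(-50) = (3*I*sqrt(34))*(-50) = -150*I*sqrt(34)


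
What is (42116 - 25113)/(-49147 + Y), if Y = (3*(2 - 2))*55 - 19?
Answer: -17003/49166 ≈ -0.34583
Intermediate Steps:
Y = -19 (Y = (3*0)*55 - 19 = 0*55 - 19 = 0 - 19 = -19)
(42116 - 25113)/(-49147 + Y) = (42116 - 25113)/(-49147 - 19) = 17003/(-49166) = 17003*(-1/49166) = -17003/49166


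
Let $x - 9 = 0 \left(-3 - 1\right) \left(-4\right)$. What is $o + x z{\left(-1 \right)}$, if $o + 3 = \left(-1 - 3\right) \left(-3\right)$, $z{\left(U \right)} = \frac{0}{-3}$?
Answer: $9$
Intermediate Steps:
$z{\left(U \right)} = 0$ ($z{\left(U \right)} = 0 \left(- \frac{1}{3}\right) = 0$)
$x = 9$ ($x = 9 + 0 \left(-3 - 1\right) \left(-4\right) = 9 + 0 \left(-4\right) \left(-4\right) = 9 + 0 \left(-4\right) = 9 + 0 = 9$)
$o = 9$ ($o = -3 + \left(-1 - 3\right) \left(-3\right) = -3 - -12 = -3 + 12 = 9$)
$o + x z{\left(-1 \right)} = 9 + 9 \cdot 0 = 9 + 0 = 9$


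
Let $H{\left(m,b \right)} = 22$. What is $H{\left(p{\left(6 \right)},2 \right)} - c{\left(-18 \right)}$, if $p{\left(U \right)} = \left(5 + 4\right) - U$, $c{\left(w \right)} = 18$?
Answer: $4$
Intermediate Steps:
$p{\left(U \right)} = 9 - U$
$H{\left(p{\left(6 \right)},2 \right)} - c{\left(-18 \right)} = 22 - 18 = 4$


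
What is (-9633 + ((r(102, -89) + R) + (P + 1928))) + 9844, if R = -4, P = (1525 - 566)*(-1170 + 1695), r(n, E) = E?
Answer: 505521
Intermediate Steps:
P = 503475 (P = 959*525 = 503475)
(-9633 + ((r(102, -89) + R) + (P + 1928))) + 9844 = (-9633 + ((-89 - 4) + (503475 + 1928))) + 9844 = (-9633 + (-93 + 505403)) + 9844 = (-9633 + 505310) + 9844 = 495677 + 9844 = 505521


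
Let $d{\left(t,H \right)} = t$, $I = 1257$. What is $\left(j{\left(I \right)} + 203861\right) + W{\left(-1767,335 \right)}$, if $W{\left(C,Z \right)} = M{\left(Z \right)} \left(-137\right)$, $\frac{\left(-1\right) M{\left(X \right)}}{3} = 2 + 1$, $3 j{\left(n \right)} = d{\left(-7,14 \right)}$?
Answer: $\frac{615275}{3} \approx 2.0509 \cdot 10^{5}$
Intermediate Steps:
$j{\left(n \right)} = - \frac{7}{3}$ ($j{\left(n \right)} = \frac{1}{3} \left(-7\right) = - \frac{7}{3}$)
$M{\left(X \right)} = -9$ ($M{\left(X \right)} = - 3 \left(2 + 1\right) = \left(-3\right) 3 = -9$)
$W{\left(C,Z \right)} = 1233$ ($W{\left(C,Z \right)} = \left(-9\right) \left(-137\right) = 1233$)
$\left(j{\left(I \right)} + 203861\right) + W{\left(-1767,335 \right)} = \left(- \frac{7}{3} + 203861\right) + 1233 = \frac{611576}{3} + 1233 = \frac{615275}{3}$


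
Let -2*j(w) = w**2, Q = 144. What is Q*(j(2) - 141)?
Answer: -20592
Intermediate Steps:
j(w) = -w**2/2
Q*(j(2) - 141) = 144*(-1/2*2**2 - 141) = 144*(-1/2*4 - 141) = 144*(-2 - 141) = 144*(-143) = -20592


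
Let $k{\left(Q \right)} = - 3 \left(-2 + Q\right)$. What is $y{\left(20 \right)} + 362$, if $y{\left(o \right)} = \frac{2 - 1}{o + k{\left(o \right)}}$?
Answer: $\frac{12307}{34} \approx 361.97$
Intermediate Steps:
$k{\left(Q \right)} = 6 - 3 Q$
$y{\left(o \right)} = \frac{1}{6 - 2 o}$ ($y{\left(o \right)} = \frac{2 - 1}{o - \left(-6 + 3 o\right)} = 1 \frac{1}{6 - 2 o} = \frac{1}{6 - 2 o}$)
$y{\left(20 \right)} + 362 = - \frac{1}{-6 + 2 \cdot 20} + 362 = - \frac{1}{-6 + 40} + 362 = - \frac{1}{34} + 362 = \frac{12307}{34}$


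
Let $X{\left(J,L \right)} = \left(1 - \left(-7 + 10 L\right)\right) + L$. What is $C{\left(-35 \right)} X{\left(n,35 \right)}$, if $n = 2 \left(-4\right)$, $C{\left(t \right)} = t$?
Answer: $10745$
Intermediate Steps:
$n = -8$
$X{\left(J,L \right)} = 8 - 9 L$ ($X{\left(J,L \right)} = \left(1 - \left(-7 + 10 L\right)\right) + L = \left(8 - 10 L\right) + L = 8 - 9 L$)
$C{\left(-35 \right)} X{\left(n,35 \right)} = - 35 \left(8 - 315\right) = \left(-35\right) \left(-307\right) = 10745$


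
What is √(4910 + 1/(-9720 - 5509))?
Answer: √1138739170081/15229 ≈ 70.071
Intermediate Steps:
√(4910 + 1/(-9720 - 5509)) = √(4910 + 1/(-15229)) = √(4910 - 1/15229) = √(74774389/15229) = √1138739170081/15229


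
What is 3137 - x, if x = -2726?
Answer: 5863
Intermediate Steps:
3137 - x = 3137 - 1*(-2726) = 3137 + 2726 = 5863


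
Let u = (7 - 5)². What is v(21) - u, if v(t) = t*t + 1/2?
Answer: 875/2 ≈ 437.50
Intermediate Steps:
v(t) = ½ + t² (v(t) = t² + ½ = ½ + t²)
u = 4 (u = 2² = 4)
v(21) - u = (½ + 21²) - 1*4 = (½ + 441) - 4 = 883/2 - 4 = 875/2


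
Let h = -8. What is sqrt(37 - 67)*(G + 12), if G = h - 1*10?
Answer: -6*I*sqrt(30) ≈ -32.863*I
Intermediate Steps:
G = -18 (G = -8 - 1*10 = -8 - 10 = -18)
sqrt(37 - 67)*(G + 12) = sqrt(37 - 67)*(-18 + 12) = sqrt(-30)*(-6) = (I*sqrt(30))*(-6) = -6*I*sqrt(30)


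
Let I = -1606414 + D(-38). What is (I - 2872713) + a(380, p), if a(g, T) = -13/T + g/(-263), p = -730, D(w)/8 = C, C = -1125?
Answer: -861675776711/191990 ≈ -4.4881e+6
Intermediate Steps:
D(w) = -9000 (D(w) = 8*(-1125) = -9000)
I = -1615414 (I = -1606414 - 9000 = -1615414)
a(g, T) = -13/T - g/263 (a(g, T) = -13/T + g*(-1/263) = -13/T - g/263)
(I - 2872713) + a(380, p) = (-1615414 - 2872713) + (-13/(-730) - 1/263*380) = -4488127 + (-13*(-1/730) - 380/263) = -4488127 + (13/730 - 380/263) = -4488127 - 273981/191990 = -861675776711/191990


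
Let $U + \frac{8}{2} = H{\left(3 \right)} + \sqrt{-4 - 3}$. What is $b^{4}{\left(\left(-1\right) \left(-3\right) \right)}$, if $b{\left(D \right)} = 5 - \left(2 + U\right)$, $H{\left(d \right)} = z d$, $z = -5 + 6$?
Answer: $\left(4 - i \sqrt{7}\right)^{4} \approx -367.0 - 380.99 i$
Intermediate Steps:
$z = 1$
$H{\left(d \right)} = d$ ($H{\left(d \right)} = 1 d = d$)
$U = -1 + i \sqrt{7}$ ($U = -4 + \left(3 + \sqrt{-4 - 3}\right) = -4 + \left(3 + \sqrt{-7}\right) = -4 + \left(3 + i \sqrt{7}\right) = -1 + i \sqrt{7} \approx -1.0 + 2.6458 i$)
$b{\left(D \right)} = 4 - i \sqrt{7}$ ($b{\left(D \right)} = 5 - \left(1 + i \sqrt{7}\right) = 4 - i \sqrt{7}$)
$b^{4}{\left(\left(-1\right) \left(-3\right) \right)} = \left(4 - i \sqrt{7}\right)^{4}$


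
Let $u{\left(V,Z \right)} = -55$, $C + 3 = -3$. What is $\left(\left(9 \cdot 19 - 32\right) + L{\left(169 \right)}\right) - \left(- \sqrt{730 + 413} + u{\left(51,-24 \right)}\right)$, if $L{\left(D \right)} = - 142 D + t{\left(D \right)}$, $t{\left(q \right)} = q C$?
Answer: $-24818 + 3 \sqrt{127} \approx -24784.0$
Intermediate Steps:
$C = -6$ ($C = -3 - 3 = -6$)
$t{\left(q \right)} = - 6 q$ ($t{\left(q \right)} = q \left(-6\right) = - 6 q$)
$L{\left(D \right)} = - 148 D$ ($L{\left(D \right)} = - 142 D - 6 D = - 148 D$)
$\left(\left(9 \cdot 19 - 32\right) + L{\left(169 \right)}\right) - \left(- \sqrt{730 + 413} + u{\left(51,-24 \right)}\right) = \left(\left(9 \cdot 19 - 32\right) - 25012\right) + \left(\sqrt{730 + 413} - -55\right) = \left(\left(171 - 32\right) - 25012\right) + \left(\sqrt{1143} + 55\right) = \left(139 - 25012\right) + \left(3 \sqrt{127} + 55\right) = -24873 + \left(55 + 3 \sqrt{127}\right) = -24818 + 3 \sqrt{127}$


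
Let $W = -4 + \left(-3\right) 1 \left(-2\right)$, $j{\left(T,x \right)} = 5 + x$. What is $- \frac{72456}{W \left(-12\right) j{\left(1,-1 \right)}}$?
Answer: $\frac{3019}{4} \approx 754.75$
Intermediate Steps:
$W = 2$ ($W = -4 - -6 = -4 + 6 = 2$)
$- \frac{72456}{W \left(-12\right) j{\left(1,-1 \right)}} = - \frac{72456}{2 \left(-12\right) \left(5 - 1\right)} = - \frac{72456}{\left(-24\right) 4} = - \frac{72456}{-96} = \left(-72456\right) \left(- \frac{1}{96}\right) = \frac{3019}{4}$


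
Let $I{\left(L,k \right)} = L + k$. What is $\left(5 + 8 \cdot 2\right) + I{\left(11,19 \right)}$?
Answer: $51$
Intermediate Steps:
$\left(5 + 8 \cdot 2\right) + I{\left(11,19 \right)} = \left(5 + 8 \cdot 2\right) + \left(11 + 19\right) = \left(5 + 16\right) + 30 = 21 + 30 = 51$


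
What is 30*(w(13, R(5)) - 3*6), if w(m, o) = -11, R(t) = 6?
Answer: -870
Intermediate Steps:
30*(w(13, R(5)) - 3*6) = 30*(-11 - 3*6) = 30*(-11 - 18) = 30*(-29) = -870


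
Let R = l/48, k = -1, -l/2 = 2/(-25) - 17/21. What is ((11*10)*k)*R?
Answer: -5137/1260 ≈ -4.0770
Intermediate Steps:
l = 934/525 (l = -2*(2/(-25) - 17/21) = -2*(2*(-1/25) - 17*1/21) = -2*(-2/25 - 17/21) = -2*(-467/525) = 934/525 ≈ 1.7790)
R = 467/12600 (R = (934/525)/48 = (934/525)*(1/48) = 467/12600 ≈ 0.037063)
((11*10)*k)*R = ((11*10)*(-1))*(467/12600) = (110*(-1))*(467/12600) = -110*467/12600 = -5137/1260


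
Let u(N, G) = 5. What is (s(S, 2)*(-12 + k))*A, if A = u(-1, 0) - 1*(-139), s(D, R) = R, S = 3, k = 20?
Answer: 2304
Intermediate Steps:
A = 144 (A = 5 - 1*(-139) = 5 + 139 = 144)
(s(S, 2)*(-12 + k))*A = (2*(-12 + 20))*144 = (2*8)*144 = 16*144 = 2304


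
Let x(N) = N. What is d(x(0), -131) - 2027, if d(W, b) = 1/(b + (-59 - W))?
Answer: -385131/190 ≈ -2027.0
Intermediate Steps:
d(W, b) = 1/(-59 + b - W)
d(x(0), -131) - 2027 = 1/(-59 - 131 - 1*0) - 2027 = 1/(-59 - 131 + 0) - 2027 = 1/(-190) - 2027 = -1/190 - 2027 = -385131/190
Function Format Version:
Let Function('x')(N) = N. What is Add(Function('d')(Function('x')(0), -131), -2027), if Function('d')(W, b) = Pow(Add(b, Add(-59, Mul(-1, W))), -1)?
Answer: Rational(-385131, 190) ≈ -2027.0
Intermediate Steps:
Function('d')(W, b) = Pow(Add(-59, b, Mul(-1, W)), -1)
Add(Function('d')(Function('x')(0), -131), -2027) = Add(Pow(Add(-59, -131, Mul(-1, 0)), -1), -2027) = Add(Pow(Add(-59, -131, 0), -1), -2027) = Add(Pow(-190, -1), -2027) = Add(Rational(-1, 190), -2027) = Rational(-385131, 190)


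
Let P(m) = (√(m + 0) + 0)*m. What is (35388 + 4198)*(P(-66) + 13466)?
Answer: 533065076 - 2612676*I*√66 ≈ 5.3307e+8 - 2.1225e+7*I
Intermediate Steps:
P(m) = m^(3/2) (P(m) = (√m + 0)*m = √m*m = m^(3/2))
(35388 + 4198)*(P(-66) + 13466) = (35388 + 4198)*((-66)^(3/2) + 13466) = 39586*(-66*I*√66 + 13466) = 39586*(13466 - 66*I*√66) = 533065076 - 2612676*I*√66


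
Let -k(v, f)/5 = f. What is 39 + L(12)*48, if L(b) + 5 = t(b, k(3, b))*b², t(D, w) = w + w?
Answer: -829641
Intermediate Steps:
k(v, f) = -5*f
t(D, w) = 2*w
L(b) = -5 - 10*b³ (L(b) = -5 + (2*(-5*b))*b² = -5 + (-10*b)*b² = -5 - 10*b³)
39 + L(12)*48 = 39 + (-5 - 10*12³)*48 = 39 + (-5 - 10*1728)*48 = 39 + (-5 - 17280)*48 = 39 - 17285*48 = 39 - 829680 = -829641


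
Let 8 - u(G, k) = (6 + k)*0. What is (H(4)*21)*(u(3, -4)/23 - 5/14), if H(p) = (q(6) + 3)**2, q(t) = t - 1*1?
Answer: -288/23 ≈ -12.522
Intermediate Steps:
q(t) = -1 + t (q(t) = t - 1 = -1 + t)
u(G, k) = 8 (u(G, k) = 8 - (6 + k)*0 = 8 - 1*0 = 8 + 0 = 8)
H(p) = 64 (H(p) = ((-1 + 6) + 3)**2 = (5 + 3)**2 = 8**2 = 64)
(H(4)*21)*(u(3, -4)/23 - 5/14) = (64*21)*(8/23 - 5/14) = 1344*(8*(1/23) - 5*1/14) = 1344*(8/23 - 5/14) = 1344*(-3/322) = -288/23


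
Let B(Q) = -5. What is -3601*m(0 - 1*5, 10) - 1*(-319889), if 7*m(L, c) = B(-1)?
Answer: 2257228/7 ≈ 3.2246e+5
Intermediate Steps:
m(L, c) = -5/7 (m(L, c) = (⅐)*(-5) = -5/7)
-3601*m(0 - 1*5, 10) - 1*(-319889) = -3601*(-5/7) - 1*(-319889) = 18005/7 + 319889 = 2257228/7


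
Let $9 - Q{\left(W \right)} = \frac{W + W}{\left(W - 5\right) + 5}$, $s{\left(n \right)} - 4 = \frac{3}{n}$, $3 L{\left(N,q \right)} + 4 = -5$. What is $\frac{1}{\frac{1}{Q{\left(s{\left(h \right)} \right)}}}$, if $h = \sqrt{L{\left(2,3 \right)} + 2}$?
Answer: $7$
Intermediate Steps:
$L{\left(N,q \right)} = -3$ ($L{\left(N,q \right)} = - \frac{4}{3} + \frac{1}{3} \left(-5\right) = - \frac{4}{3} - \frac{5}{3} = -3$)
$h = i$ ($h = \sqrt{-3 + 2} = \sqrt{-1} = i \approx 1.0 i$)
$s{\left(n \right)} = 4 + \frac{3}{n}$
$Q{\left(W \right)} = 7$ ($Q{\left(W \right)} = 9 - \frac{W + W}{\left(W - 5\right) + 5} = 9 - \frac{2 W}{\left(-5 + W\right) + 5} = 9 - \frac{2 W}{W} = 9 - 2 = 7$)
$\frac{1}{\frac{1}{Q{\left(s{\left(h \right)} \right)}}} = \frac{1}{\frac{1}{7}} = 7$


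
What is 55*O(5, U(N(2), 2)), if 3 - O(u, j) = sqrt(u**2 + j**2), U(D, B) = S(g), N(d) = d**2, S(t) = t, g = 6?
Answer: 165 - 55*sqrt(61) ≈ -264.56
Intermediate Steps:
U(D, B) = 6
O(u, j) = 3 - sqrt(j**2 + u**2) (O(u, j) = 3 - sqrt(u**2 + j**2) = 3 - sqrt(j**2 + u**2))
55*O(5, U(N(2), 2)) = 55*(3 - sqrt(6**2 + 5**2)) = 55*(3 - sqrt(36 + 25)) = 55*(3 - sqrt(61)) = 165 - 55*sqrt(61)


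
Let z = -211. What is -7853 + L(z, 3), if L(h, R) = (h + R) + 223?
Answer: -7838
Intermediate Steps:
L(h, R) = 223 + R + h (L(h, R) = (R + h) + 223 = 223 + R + h)
-7853 + L(z, 3) = -7853 + (223 + 3 - 211) = -7853 + 15 = -7838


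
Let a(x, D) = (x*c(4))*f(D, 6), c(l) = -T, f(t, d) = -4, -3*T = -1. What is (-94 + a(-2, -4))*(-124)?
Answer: 35960/3 ≈ 11987.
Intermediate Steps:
T = ⅓ (T = -⅓*(-1) = ⅓ ≈ 0.33333)
c(l) = -⅓ (c(l) = -1*⅓ = -⅓)
a(x, D) = 4*x/3 (a(x, D) = (x*(-⅓))*(-4) = -x/3*(-4) = 4*x/3)
(-94 + a(-2, -4))*(-124) = (-94 + (4/3)*(-2))*(-124) = (-94 - 8/3)*(-124) = -290/3*(-124) = 35960/3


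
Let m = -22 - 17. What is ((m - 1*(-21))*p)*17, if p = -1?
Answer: 306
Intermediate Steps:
m = -39
((m - 1*(-21))*p)*17 = ((-39 - 1*(-21))*(-1))*17 = ((-39 + 21)*(-1))*17 = -18*(-1)*17 = 18*17 = 306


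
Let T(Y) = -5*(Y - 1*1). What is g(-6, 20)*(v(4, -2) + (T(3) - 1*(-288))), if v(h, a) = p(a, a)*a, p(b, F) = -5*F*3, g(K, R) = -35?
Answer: -7630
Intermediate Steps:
p(b, F) = -15*F
T(Y) = 5 - 5*Y (T(Y) = -5*(Y - 1) = -5*(-1 + Y) = 5 - 5*Y)
v(h, a) = -15*a² (v(h, a) = (-15*a)*a = -15*a²)
g(-6, 20)*(v(4, -2) + (T(3) - 1*(-288))) = -35*(-15*(-2)² + ((5 - 5*3) - 1*(-288))) = -35*(-15*4 + ((5 - 15) + 288)) = -35*(-60 + (-10 + 288)) = -35*(-60 + 278) = -35*218 = -7630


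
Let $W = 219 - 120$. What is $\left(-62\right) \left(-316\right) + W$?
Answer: $19691$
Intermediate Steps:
$W = 99$
$\left(-62\right) \left(-316\right) + W = \left(-62\right) \left(-316\right) + 99 = 19592 + 99 = 19691$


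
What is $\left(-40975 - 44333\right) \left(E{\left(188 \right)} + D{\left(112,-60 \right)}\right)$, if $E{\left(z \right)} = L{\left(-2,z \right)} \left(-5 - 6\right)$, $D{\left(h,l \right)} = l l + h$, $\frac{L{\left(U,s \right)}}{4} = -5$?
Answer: $-335431056$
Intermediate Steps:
$L{\left(U,s \right)} = -20$ ($L{\left(U,s \right)} = 4 \left(-5\right) = -20$)
$D{\left(h,l \right)} = h + l^{2}$ ($D{\left(h,l \right)} = l^{2} + h = h + l^{2}$)
$E{\left(z \right)} = 220$ ($E{\left(z \right)} = - 20 \left(-5 - 6\right) = \left(-20\right) \left(-11\right) = 220$)
$\left(-40975 - 44333\right) \left(E{\left(188 \right)} + D{\left(112,-60 \right)}\right) = \left(-40975 - 44333\right) \left(220 + \left(112 + \left(-60\right)^{2}\right)\right) = - 85308 \left(220 + \left(112 + 3600\right)\right) = - 85308 \left(220 + 3712\right) = \left(-85308\right) 3932 = -335431056$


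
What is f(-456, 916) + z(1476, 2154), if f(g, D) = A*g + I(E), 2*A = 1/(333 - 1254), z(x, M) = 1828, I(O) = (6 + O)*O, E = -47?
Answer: 1152861/307 ≈ 3755.2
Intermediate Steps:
I(O) = O*(6 + O)
A = -1/1842 (A = 1/(2*(333 - 1254)) = (1/2)/(-921) = (1/2)*(-1/921) = -1/1842 ≈ -0.00054289)
f(g, D) = 1927 - g/1842 (f(g, D) = -g/1842 - 47*(6 - 47) = -g/1842 - 47*(-41) = -g/1842 + 1927 = 1927 - g/1842)
f(-456, 916) + z(1476, 2154) = (1927 - 1/1842*(-456)) + 1828 = (1927 + 76/307) + 1828 = 591665/307 + 1828 = 1152861/307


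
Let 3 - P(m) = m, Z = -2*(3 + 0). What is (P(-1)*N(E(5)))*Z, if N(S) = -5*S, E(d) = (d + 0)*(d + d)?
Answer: 6000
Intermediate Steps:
E(d) = 2*d² (E(d) = d*(2*d) = 2*d²)
Z = -6 (Z = -2*3 = -6)
P(m) = 3 - m
(P(-1)*N(E(5)))*Z = ((3 - 1*(-1))*(-10*5²))*(-6) = ((3 + 1)*(-10*25))*(-6) = (4*(-5*50))*(-6) = (4*(-250))*(-6) = -1000*(-6) = 6000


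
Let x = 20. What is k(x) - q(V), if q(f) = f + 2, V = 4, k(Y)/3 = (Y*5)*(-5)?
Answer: -1506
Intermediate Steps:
k(Y) = -75*Y (k(Y) = 3*((Y*5)*(-5)) = 3*((5*Y)*(-5)) = 3*(-25*Y) = -75*Y)
q(f) = 2 + f
k(x) - q(V) = -75*20 - (2 + 4) = -1500 - 1*6 = -1500 - 6 = -1506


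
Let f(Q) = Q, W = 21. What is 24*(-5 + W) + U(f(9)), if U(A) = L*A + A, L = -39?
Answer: 42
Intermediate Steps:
U(A) = -38*A (U(A) = -39*A + A = -38*A)
24*(-5 + W) + U(f(9)) = 24*(-5 + 21) - 38*9 = 24*16 - 342 = 384 - 342 = 42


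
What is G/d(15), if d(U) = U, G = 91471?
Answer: 91471/15 ≈ 6098.1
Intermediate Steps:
G/d(15) = 91471/15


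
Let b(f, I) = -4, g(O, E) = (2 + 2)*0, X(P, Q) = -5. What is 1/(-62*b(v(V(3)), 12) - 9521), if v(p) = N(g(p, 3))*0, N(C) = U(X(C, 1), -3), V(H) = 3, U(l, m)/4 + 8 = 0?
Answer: -1/9273 ≈ -0.00010784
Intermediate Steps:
U(l, m) = -32 (U(l, m) = -32 + 4*0 = -32 + 0 = -32)
g(O, E) = 0 (g(O, E) = 4*0 = 0)
N(C) = -32
v(p) = 0 (v(p) = -32*0 = 0)
1/(-62*b(v(V(3)), 12) - 9521) = 1/(-62*(-4) - 9521) = 1/(248 - 9521) = 1/(-9273) = -1/9273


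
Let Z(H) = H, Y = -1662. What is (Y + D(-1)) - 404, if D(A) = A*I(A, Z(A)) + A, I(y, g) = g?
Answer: -2066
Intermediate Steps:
D(A) = A + A**2 (D(A) = A*A + A = A**2 + A = A + A**2)
(Y + D(-1)) - 404 = (-1662 - (1 - 1)) - 404 = (-1662 - 1*0) - 404 = (-1662 + 0) - 404 = -1662 - 404 = -2066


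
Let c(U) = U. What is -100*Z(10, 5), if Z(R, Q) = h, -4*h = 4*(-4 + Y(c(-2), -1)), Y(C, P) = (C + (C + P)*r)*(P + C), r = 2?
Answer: 2000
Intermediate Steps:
Y(C, P) = (C + P)*(2*P + 3*C) (Y(C, P) = (C + (C + P)*2)*(P + C) = (C + (2*C + 2*P))*(C + P) = (2*P + 3*C)*(C + P) = (C + P)*(2*P + 3*C))
h = -20 (h = -(-4 + (2*(-1)**2 + 3*(-2)**2 + 5*(-2)*(-1))) = -(-4 + (2*1 + 3*4 + 10)) = -(-4 + (2 + 12 + 10)) = -(-4 + 24) = -20 ≈ -20.000)
Z(R, Q) = -20
-100*Z(10, 5) = -100*(-20) = 2000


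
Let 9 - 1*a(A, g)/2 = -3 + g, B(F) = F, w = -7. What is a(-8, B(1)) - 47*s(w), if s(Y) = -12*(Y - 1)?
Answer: -4490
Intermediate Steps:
a(A, g) = 24 - 2*g (a(A, g) = 18 - 2*(-3 + g) = 18 + (6 - 2*g) = 24 - 2*g)
s(Y) = 12 - 12*Y (s(Y) = -12*(-1 + Y) = 12 - 12*Y)
a(-8, B(1)) - 47*s(w) = (24 - 2*1) - 47*(12 - 12*(-7)) = (24 - 2) - 47*(12 + 84) = 22 - 47*96 = 22 - 4512 = -4490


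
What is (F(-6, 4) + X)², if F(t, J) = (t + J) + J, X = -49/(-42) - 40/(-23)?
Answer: 458329/19044 ≈ 24.067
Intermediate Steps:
X = 401/138 (X = -49*(-1/42) - 40*(-1/23) = 7/6 + 40/23 = 401/138 ≈ 2.9058)
F(t, J) = t + 2*J (F(t, J) = (J + t) + J = t + 2*J)
(F(-6, 4) + X)² = ((-6 + 2*4) + 401/138)² = ((-6 + 8) + 401/138)² = (2 + 401/138)² = (677/138)² = 458329/19044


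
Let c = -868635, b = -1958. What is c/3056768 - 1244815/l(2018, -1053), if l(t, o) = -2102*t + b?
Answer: 59401328365/6486146848896 ≈ 0.0091582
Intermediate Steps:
l(t, o) = -1958 - 2102*t (l(t, o) = -2102*t - 1958 = -1958 - 2102*t)
c/3056768 - 1244815/l(2018, -1053) = -868635/3056768 - 1244815/(-1958 - 2102*2018) = -868635*1/3056768 - 1244815/(-1958 - 4241836) = -868635/3056768 - 1244815/(-4243794) = -868635/3056768 - 1244815*(-1/4243794) = -868635/3056768 + 1244815/4243794 = 59401328365/6486146848896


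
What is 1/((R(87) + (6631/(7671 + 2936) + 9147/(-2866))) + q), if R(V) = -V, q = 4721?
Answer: 30399662/140794015925 ≈ 0.00021592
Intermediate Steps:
1/((R(87) + (6631/(7671 + 2936) + 9147/(-2866))) + q) = 1/((-1*87 + (6631/(7671 + 2936) + 9147/(-2866))) + 4721) = 1/((-87 + (6631/10607 + 9147*(-1/2866))) + 4721) = 1/((-87 + (6631*(1/10607) - 9147/2866)) + 4721) = 1/((-87 + (6631/10607 - 9147/2866)) + 4721) = 1/((-87 - 78017783/30399662) + 4721) = 1/(-2722788377/30399662 + 4721) = 1/(140794015925/30399662) = 30399662/140794015925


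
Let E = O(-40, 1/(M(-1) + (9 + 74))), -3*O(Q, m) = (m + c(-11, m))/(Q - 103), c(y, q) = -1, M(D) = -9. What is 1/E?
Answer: -31746/73 ≈ -434.88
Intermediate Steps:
O(Q, m) = -(-1 + m)/(3*(-103 + Q)) (O(Q, m) = -(m - 1)/(3*(Q - 103)) = -(-1 + m)/(3*(-103 + Q)))
E = -73/31746 (E = (1 - 1/(-9 + (9 + 74)))/(3*(-103 - 40)) = (⅓)*(1 - 1/(-9 + 83))/(-143) = (⅓)*(-1/143)*(1 - 1/74) = (⅓)*(-1/143)*(73/74) = -73/31746 ≈ -0.0022995)
1/E = 1/(-73/31746) = -31746/73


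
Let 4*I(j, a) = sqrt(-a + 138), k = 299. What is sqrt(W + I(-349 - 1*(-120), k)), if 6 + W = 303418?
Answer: sqrt(1213648 + I*sqrt(161))/2 ≈ 550.83 + 0.0028794*I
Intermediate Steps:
W = 303412 (W = -6 + 303418 = 303412)
I(j, a) = sqrt(138 - a)/4 (I(j, a) = sqrt(-a + 138)/4 = sqrt(138 - a)/4)
sqrt(W + I(-349 - 1*(-120), k)) = sqrt(303412 + sqrt(138 - 1*299)/4) = sqrt(303412 + sqrt(138 - 299)/4) = sqrt(303412 + sqrt(-161)/4) = sqrt(303412 + (I*sqrt(161))/4) = sqrt(303412 + I*sqrt(161)/4)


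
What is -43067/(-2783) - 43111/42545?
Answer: 1712307602/118402735 ≈ 14.462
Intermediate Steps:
-43067/(-2783) - 43111/42545 = -43067*(-1/2783) - 43111*1/42545 = 43067/2783 - 43111/42545 = 1712307602/118402735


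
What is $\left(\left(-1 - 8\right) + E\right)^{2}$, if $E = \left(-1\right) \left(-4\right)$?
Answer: $25$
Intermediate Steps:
$E = 4$
$\left(\left(-1 - 8\right) + E\right)^{2} = \left(\left(-1 - 8\right) + 4\right)^{2} = \left(-9 + 4\right)^{2} = \left(-5\right)^{2} = 25$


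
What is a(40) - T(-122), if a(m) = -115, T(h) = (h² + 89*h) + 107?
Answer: -4248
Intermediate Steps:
T(h) = 107 + h² + 89*h
a(40) - T(-122) = -115 - (107 + (-122)² + 89*(-122)) = -115 - (107 + 14884 - 10858) = -115 - 1*4133 = -115 - 4133 = -4248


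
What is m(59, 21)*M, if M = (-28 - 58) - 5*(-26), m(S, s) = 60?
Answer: 2640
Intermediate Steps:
M = 44 (M = -86 + 130 = 44)
m(59, 21)*M = 60*44 = 2640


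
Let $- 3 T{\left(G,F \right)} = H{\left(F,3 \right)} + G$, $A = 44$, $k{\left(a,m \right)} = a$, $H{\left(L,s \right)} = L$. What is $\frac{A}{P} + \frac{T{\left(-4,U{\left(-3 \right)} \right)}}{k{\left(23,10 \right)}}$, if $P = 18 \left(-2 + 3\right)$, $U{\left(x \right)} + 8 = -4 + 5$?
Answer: $\frac{539}{207} \approx 2.6039$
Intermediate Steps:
$U{\left(x \right)} = -7$ ($U{\left(x \right)} = -8 + \left(-4 + 5\right) = -8 + 1 = -7$)
$T{\left(G,F \right)} = - \frac{F}{3} - \frac{G}{3}$ ($T{\left(G,F \right)} = - \frac{F + G}{3} = - \frac{F}{3} - \frac{G}{3}$)
$P = 18$ ($P = 18 \cdot 1 = 18$)
$\frac{A}{P} + \frac{T{\left(-4,U{\left(-3 \right)} \right)}}{k{\left(23,10 \right)}} = \frac{44}{18} + \frac{\left(- \frac{1}{3}\right) \left(-7\right) - - \frac{4}{3}}{23} = 44 \cdot \frac{1}{18} + \left(\frac{7}{3} + \frac{4}{3}\right) \frac{1}{23} = \frac{22}{9} + \frac{11}{3} \cdot \frac{1}{23} = \frac{22}{9} + \frac{11}{69} = \frac{539}{207}$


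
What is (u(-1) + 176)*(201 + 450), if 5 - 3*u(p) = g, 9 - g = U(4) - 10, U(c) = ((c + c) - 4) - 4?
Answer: 111538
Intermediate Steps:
U(c) = -8 + 2*c (U(c) = (2*c - 4) - 4 = (-4 + 2*c) - 4 = -8 + 2*c)
g = 19 (g = 9 - ((-8 + 2*4) - 10) = 9 - ((-8 + 8) - 10) = 9 - (0 - 10) = 9 - 1*(-10) = 9 + 10 = 19)
u(p) = -14/3 (u(p) = 5/3 - ⅓*19 = 5/3 - 19/3 = -14/3)
(u(-1) + 176)*(201 + 450) = (-14/3 + 176)*(201 + 450) = (514/3)*651 = 111538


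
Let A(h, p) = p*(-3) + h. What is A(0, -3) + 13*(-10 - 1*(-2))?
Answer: -95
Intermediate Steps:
A(h, p) = h - 3*p (A(h, p) = -3*p + h = h - 3*p)
A(0, -3) + 13*(-10 - 1*(-2)) = (0 - 3*(-3)) + 13*(-10 - 1*(-2)) = (0 + 9) + 13*(-10 + 2) = 9 + 13*(-8) = 9 - 104 = -95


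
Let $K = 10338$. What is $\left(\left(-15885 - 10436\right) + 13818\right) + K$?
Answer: $-2165$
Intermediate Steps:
$\left(\left(-15885 - 10436\right) + 13818\right) + K = \left(\left(-15885 - 10436\right) + 13818\right) + 10338 = \left(-26321 + 13818\right) + 10338 = -12503 + 10338 = -2165$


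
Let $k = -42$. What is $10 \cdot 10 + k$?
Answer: $58$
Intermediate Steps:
$10 \cdot 10 + k = 10 \cdot 10 - 42 = 100 - 42 = 58$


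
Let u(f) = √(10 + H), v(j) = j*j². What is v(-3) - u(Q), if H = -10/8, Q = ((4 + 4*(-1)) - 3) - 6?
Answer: -27 - √35/2 ≈ -29.958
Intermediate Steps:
v(j) = j³
Q = -9 (Q = ((4 - 4) - 3) - 6 = (0 - 3) - 6 = -3 - 6 = -9)
H = -5/4 (H = -10*⅛ = -5/4 ≈ -1.2500)
u(f) = √35/2 (u(f) = √(10 - 5/4) = √(35/4) = √35/2)
v(-3) - u(Q) = (-3)³ - √35/2 = -27 - √35/2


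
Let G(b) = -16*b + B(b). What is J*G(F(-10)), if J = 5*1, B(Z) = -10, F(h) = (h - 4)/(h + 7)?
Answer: -1270/3 ≈ -423.33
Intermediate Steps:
F(h) = (-4 + h)/(7 + h)
G(b) = -10 - 16*b (G(b) = -16*b - 10 = -10 - 16*b)
J = 5
J*G(F(-10)) = 5*(-10 - 16*(-4 - 10)/(7 - 10)) = 5*(-10 - 16*(-14)/(-3)) = 5*(-10 - (-16)*(-14)/3) = 5*(-10 - 16*14/3) = 5*(-10 - 224/3) = 5*(-254/3) = -1270/3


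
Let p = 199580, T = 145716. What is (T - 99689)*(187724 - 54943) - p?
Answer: 6111311507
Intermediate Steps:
(T - 99689)*(187724 - 54943) - p = (145716 - 99689)*(187724 - 54943) - 1*199580 = 46027*132781 - 199580 = 6111511087 - 199580 = 6111311507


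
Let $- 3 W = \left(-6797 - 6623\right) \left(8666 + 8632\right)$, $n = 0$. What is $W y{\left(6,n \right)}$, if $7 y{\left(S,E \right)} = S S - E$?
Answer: $\frac{2785669920}{7} \approx 3.9795 \cdot 10^{8}$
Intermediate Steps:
$y{\left(S,E \right)} = - \frac{E}{7} + \frac{S^{2}}{7}$ ($y{\left(S,E \right)} = \frac{S S - E}{7} = \frac{S^{2} - E}{7} = - \frac{E}{7} + \frac{S^{2}}{7}$)
$W = 77379720$ ($W = - \frac{\left(-6797 - 6623\right) \left(8666 + 8632\right)}{3} = - \frac{\left(-13420\right) 17298}{3} = \left(- \frac{1}{3}\right) \left(-232139160\right) = 77379720$)
$W y{\left(6,n \right)} = 77379720 \left(\left(- \frac{1}{7}\right) 0 + \frac{6^{2}}{7}\right) = 77379720 \left(0 + \frac{1}{7} \cdot 36\right) = 77379720 \left(0 + \frac{36}{7}\right) = 77379720 \cdot \frac{36}{7} = \frac{2785669920}{7}$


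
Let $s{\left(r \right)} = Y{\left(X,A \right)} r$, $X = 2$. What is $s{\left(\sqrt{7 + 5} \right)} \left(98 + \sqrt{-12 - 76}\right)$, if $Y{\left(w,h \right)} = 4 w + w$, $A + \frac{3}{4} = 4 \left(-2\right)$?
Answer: $40 \sqrt{3} \left(49 + i \sqrt{22}\right) \approx 3394.8 + 324.96 i$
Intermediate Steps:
$A = - \frac{35}{4}$ ($A = - \frac{3}{4} + 4 \left(-2\right) = - \frac{3}{4} - 8 = - \frac{35}{4} \approx -8.75$)
$Y{\left(w,h \right)} = 5 w$
$s{\left(r \right)} = 10 r$ ($s{\left(r \right)} = 5 \cdot 2 r = 10 r$)
$s{\left(\sqrt{7 + 5} \right)} \left(98 + \sqrt{-12 - 76}\right) = 10 \sqrt{7 + 5} \left(98 + \sqrt{-12 - 76}\right) = 10 \sqrt{12} \left(98 + \sqrt{-88}\right) = 10 \cdot 2 \sqrt{3} \left(98 + 2 i \sqrt{22}\right) = 20 \sqrt{3} \left(98 + 2 i \sqrt{22}\right)$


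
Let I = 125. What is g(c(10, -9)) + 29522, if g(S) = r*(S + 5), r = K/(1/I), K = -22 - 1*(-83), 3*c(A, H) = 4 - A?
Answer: 52397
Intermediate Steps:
c(A, H) = 4/3 - A/3 (c(A, H) = (4 - A)/3 = 4/3 - A/3)
K = 61 (K = -22 + 83 = 61)
r = 7625 (r = 61/(1/125) = 61*125 = 7625)
g(S) = 38125 + 7625*S (g(S) = 7625*(S + 5) = 7625*(5 + S) = 38125 + 7625*S)
g(c(10, -9)) + 29522 = (38125 + 7625*(4/3 - ⅓*10)) + 29522 = (38125 + 7625*(4/3 - 10/3)) + 29522 = (38125 + 7625*(-2)) + 29522 = (38125 - 15250) + 29522 = 22875 + 29522 = 52397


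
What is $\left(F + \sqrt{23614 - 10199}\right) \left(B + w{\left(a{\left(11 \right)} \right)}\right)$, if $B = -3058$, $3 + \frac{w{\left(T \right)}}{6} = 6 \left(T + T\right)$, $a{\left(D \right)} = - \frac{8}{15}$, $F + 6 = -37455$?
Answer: $\frac{583342692}{5} - \frac{15572 \sqrt{13415}}{5} \approx 1.1631 \cdot 10^{8}$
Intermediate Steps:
$F = -37461$ ($F = -6 - 37455 = -37461$)
$a{\left(D \right)} = - \frac{8}{15}$ ($a{\left(D \right)} = \left(-8\right) \frac{1}{15} = - \frac{8}{15}$)
$w{\left(T \right)} = -18 + 72 T$ ($w{\left(T \right)} = -18 + 6 \cdot 6 \left(T + T\right) = -18 + 6 \cdot 6 \cdot 2 T = -18 + 6 \cdot 12 T = -18 + 72 T$)
$\left(F + \sqrt{23614 - 10199}\right) \left(B + w{\left(a{\left(11 \right)} \right)}\right) = \left(-37461 + \sqrt{23614 - 10199}\right) \left(-3058 + \left(-18 + 72 \left(- \frac{8}{15}\right)\right)\right) = \left(-37461 + \sqrt{13415}\right) \left(-3058 - \frac{282}{5}\right) = \left(-37461 + \sqrt{13415}\right) \left(- \frac{15572}{5}\right) = \frac{583342692}{5} - \frac{15572 \sqrt{13415}}{5}$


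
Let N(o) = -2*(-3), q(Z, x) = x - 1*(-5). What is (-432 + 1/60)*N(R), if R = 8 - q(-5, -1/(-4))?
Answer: -25919/10 ≈ -2591.9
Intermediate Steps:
q(Z, x) = 5 + x (q(Z, x) = x + 5 = 5 + x)
R = 11/4 (R = 8 - (5 - 1/(-4)) = 8 - (5 - 1*(-1/4)) = 8 - (5 + 1/4) = 8 - 1*21/4 = 8 - 21/4 = 11/4 ≈ 2.7500)
N(o) = 6
(-432 + 1/60)*N(R) = (-432 + 1/60)*6 = -25919/60*6 = -25919/10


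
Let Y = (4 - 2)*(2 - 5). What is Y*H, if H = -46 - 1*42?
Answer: 528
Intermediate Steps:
Y = -6 (Y = 2*(-3) = -6)
H = -88 (H = -46 - 42 = -88)
Y*H = -6*(-88) = 528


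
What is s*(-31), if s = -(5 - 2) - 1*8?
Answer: 341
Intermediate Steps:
s = -11 (s = -1*3 - 8 = -3 - 8 = -11)
s*(-31) = -11*(-31) = 341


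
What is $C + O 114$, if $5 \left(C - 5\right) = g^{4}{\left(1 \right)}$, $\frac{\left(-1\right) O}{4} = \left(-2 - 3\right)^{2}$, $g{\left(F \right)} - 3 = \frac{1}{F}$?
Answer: $- \frac{56719}{5} \approx -11344.0$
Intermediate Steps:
$g{\left(F \right)} = 3 + \frac{1}{F}$
$O = -100$ ($O = - 4 \left(-2 - 3\right)^{2} = - 4 \left(-5\right)^{2} = \left(-4\right) 25 = -100$)
$C = \frac{281}{5}$ ($C = 5 + \frac{\left(3 + 1^{-1}\right)^{4}}{5} = 5 + \frac{\left(3 + 1\right)^{4}}{5} = 5 + \frac{4^{4}}{5} = 5 + \frac{1}{5} \cdot 256 = 5 + \frac{256}{5} = \frac{281}{5} \approx 56.2$)
$C + O 114 = \frac{281}{5} - 11400 = - \frac{56719}{5}$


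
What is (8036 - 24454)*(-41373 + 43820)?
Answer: -40174846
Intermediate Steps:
(8036 - 24454)*(-41373 + 43820) = -16418*2447 = -40174846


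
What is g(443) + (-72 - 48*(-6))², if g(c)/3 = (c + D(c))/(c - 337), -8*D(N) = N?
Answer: 39573591/848 ≈ 46667.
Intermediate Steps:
D(N) = -N/8
g(c) = 21*c/(8*(-337 + c)) (g(c) = 3*((c - c/8)/(c - 337)) = 3*((7*c/8)/(-337 + c)) = 3*(7*c/(8*(-337 + c))) = 21*c/(8*(-337 + c)))
g(443) + (-72 - 48*(-6))² = (21/8)*443/(-337 + 443) + (-72 - 48*(-6))² = (21/8)*443/106 + (-72 + 288)² = (21/8)*443*(1/106) + 216² = 9303/848 + 46656 = 39573591/848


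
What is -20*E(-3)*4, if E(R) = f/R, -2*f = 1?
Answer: -40/3 ≈ -13.333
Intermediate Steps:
f = -½ (f = -½*1 = -½ ≈ -0.50000)
E(R) = -1/(2*R)
-20*E(-3)*4 = -(-10)/(-3)*4 = -(-10)*(-1)/3*4 = -20*⅙*4 = -10/3*4 = -40/3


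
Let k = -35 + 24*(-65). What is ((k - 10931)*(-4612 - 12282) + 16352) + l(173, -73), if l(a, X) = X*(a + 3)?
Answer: 211617748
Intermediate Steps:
k = -1595 (k = -35 - 1560 = -1595)
l(a, X) = X*(3 + a)
((k - 10931)*(-4612 - 12282) + 16352) + l(173, -73) = ((-1595 - 10931)*(-4612 - 12282) + 16352) - 73*(3 + 173) = (-12526*(-16894) + 16352) - 73*176 = (211614244 + 16352) - 12848 = 211630596 - 12848 = 211617748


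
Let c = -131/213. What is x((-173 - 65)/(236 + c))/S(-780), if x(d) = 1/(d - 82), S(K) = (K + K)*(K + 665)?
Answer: -50137/746649883200 ≈ -6.7149e-8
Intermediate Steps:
S(K) = 2*K*(665 + K) (S(K) = (2*K)*(665 + K) = 2*K*(665 + K))
c = -131/213 (c = -131*1/213 = -131/213 ≈ -0.61502)
x(d) = 1/(-82 + d)
x((-173 - 65)/(236 + c))/S(-780) = 1/((-82 + (-173 - 65)/(236 - 131/213))*((2*(-780)*(665 - 780)))) = 1/((-82 - 238/50137/213)*((2*(-780)*(-115)))) = 1/(-82 - 238*213/50137*179400) = (1/179400)/(-82 - 50694/50137) = (1/179400)/(-4161928/50137) = -50137/4161928*1/179400 = -50137/746649883200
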